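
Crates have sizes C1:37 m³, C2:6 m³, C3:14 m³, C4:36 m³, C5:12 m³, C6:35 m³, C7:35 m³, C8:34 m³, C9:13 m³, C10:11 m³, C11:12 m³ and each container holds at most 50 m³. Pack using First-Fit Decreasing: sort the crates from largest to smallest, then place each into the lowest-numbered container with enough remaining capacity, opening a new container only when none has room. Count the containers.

6

Sorted descending: 37, 36, 35, 35, 34, 14, 13, 12, 12, 11, 6.
37 m³ → container 1 (remaining 13 m³)
36 m³ → container 2 (remaining 14 m³)
35 m³ → container 3 (remaining 15 m³)
35 m³ → container 4 (remaining 15 m³)
34 m³ → container 5 (remaining 16 m³)
14 m³ → container 2 (remaining 0 m³)
13 m³ → container 1 (remaining 0 m³)
12 m³ → container 3 (remaining 3 m³)
12 m³ → container 4 (remaining 3 m³)
11 m³ → container 5 (remaining 5 m³)
6 m³ → container 6 (remaining 44 m³)
Final containers: [37,13] [36,14] [35,12] [35,12] [34,11] [6].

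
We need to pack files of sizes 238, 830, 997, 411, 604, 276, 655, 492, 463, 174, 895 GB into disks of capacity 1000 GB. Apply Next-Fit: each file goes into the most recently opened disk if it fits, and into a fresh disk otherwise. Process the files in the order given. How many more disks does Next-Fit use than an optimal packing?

2

Next-Fit: [238] [830] [997] [411] [604,276] [655] [492,463] [174] [895] → 9 disks.
Total size 6035 GB; any packing needs at least ⌈6035/1000⌉ = 7 disks.
An optimal packing achieves that bound: [997] [895] [830] [655,276] [604,238] [492,463] [411,174] → 7 disks.
Excess: 9 − 7 = 2.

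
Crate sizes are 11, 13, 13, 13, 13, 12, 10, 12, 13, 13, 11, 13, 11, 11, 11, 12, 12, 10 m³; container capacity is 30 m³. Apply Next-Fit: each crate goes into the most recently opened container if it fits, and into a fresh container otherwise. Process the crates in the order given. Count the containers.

Put 11 m³ in container 1; 19 m³ remain.
Put 13 m³ in container 1; 6 m³ remain.
Put 13 m³ in container 2; 17 m³ remain.
Put 13 m³ in container 2; 4 m³ remain.
Put 13 m³ in container 3; 17 m³ remain.
Put 12 m³ in container 3; 5 m³ remain.
Put 10 m³ in container 4; 20 m³ remain.
Put 12 m³ in container 4; 8 m³ remain.
Put 13 m³ in container 5; 17 m³ remain.
Put 13 m³ in container 5; 4 m³ remain.
Put 11 m³ in container 6; 19 m³ remain.
Put 13 m³ in container 6; 6 m³ remain.
Put 11 m³ in container 7; 19 m³ remain.
Put 11 m³ in container 7; 8 m³ remain.
Put 11 m³ in container 8; 19 m³ remain.
Put 12 m³ in container 8; 7 m³ remain.
Put 12 m³ in container 9; 18 m³ remain.
Put 10 m³ in container 9; 8 m³ remain.

9 containers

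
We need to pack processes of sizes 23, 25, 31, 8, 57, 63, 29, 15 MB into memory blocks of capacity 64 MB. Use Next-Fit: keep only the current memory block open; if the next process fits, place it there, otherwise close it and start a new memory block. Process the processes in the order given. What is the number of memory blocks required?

23 MB → memory block 1 (remaining 41 MB)
25 MB → memory block 1 (remaining 16 MB)
31 MB → memory block 2 (remaining 33 MB)
8 MB → memory block 2 (remaining 25 MB)
57 MB → memory block 3 (remaining 7 MB)
63 MB → memory block 4 (remaining 1 MB)
29 MB → memory block 5 (remaining 35 MB)
15 MB → memory block 5 (remaining 20 MB)
Final memory blocks: [23,25] [31,8] [57] [63] [29,15].

5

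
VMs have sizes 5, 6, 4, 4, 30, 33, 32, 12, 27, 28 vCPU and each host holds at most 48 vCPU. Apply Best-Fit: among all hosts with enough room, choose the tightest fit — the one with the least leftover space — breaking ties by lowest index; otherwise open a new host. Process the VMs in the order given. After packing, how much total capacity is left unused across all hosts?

59

5 vCPU → host 1 (remaining 43 vCPU)
6 vCPU → host 1 (remaining 37 vCPU)
4 vCPU → host 1 (remaining 33 vCPU)
4 vCPU → host 1 (remaining 29 vCPU)
30 vCPU → host 2 (remaining 18 vCPU)
33 vCPU → host 3 (remaining 15 vCPU)
32 vCPU → host 4 (remaining 16 vCPU)
12 vCPU → host 3 (remaining 3 vCPU)
27 vCPU → host 1 (remaining 2 vCPU)
28 vCPU → host 5 (remaining 20 vCPU)
5 hosts × 48 vCPU = 240 vCPU; used 181 vCPU; unused 59 vCPU.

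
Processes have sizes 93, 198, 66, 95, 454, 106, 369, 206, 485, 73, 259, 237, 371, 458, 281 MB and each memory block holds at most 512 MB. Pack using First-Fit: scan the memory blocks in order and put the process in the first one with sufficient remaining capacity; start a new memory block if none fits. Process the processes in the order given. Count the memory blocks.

9

memory block 1: place 93 MB, 419 MB left
memory block 1: place 198 MB, 221 MB left
memory block 1: place 66 MB, 155 MB left
memory block 1: place 95 MB, 60 MB left
memory block 2: place 454 MB, 58 MB left
memory block 3: place 106 MB, 406 MB left
memory block 3: place 369 MB, 37 MB left
memory block 4: place 206 MB, 306 MB left
memory block 5: place 485 MB, 27 MB left
memory block 4: place 73 MB, 233 MB left
memory block 6: place 259 MB, 253 MB left
memory block 6: place 237 MB, 16 MB left
memory block 7: place 371 MB, 141 MB left
memory block 8: place 458 MB, 54 MB left
memory block 9: place 281 MB, 231 MB left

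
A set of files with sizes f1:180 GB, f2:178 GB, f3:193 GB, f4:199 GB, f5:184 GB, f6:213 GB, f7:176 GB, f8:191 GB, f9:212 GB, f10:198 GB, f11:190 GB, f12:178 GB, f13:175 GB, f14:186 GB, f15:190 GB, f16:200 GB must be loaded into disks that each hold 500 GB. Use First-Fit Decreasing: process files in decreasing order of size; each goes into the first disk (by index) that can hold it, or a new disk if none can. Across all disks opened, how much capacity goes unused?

957

Sorted descending: 213, 212, 200, 199, 198, 193, 191, 190, 190, 186, 184, 180, 178, 178, 176, 175.
213 GB → disk 1 (remaining 287 GB)
212 GB → disk 1 (remaining 75 GB)
200 GB → disk 2 (remaining 300 GB)
199 GB → disk 2 (remaining 101 GB)
198 GB → disk 3 (remaining 302 GB)
193 GB → disk 3 (remaining 109 GB)
191 GB → disk 4 (remaining 309 GB)
190 GB → disk 4 (remaining 119 GB)
190 GB → disk 5 (remaining 310 GB)
186 GB → disk 5 (remaining 124 GB)
184 GB → disk 6 (remaining 316 GB)
180 GB → disk 6 (remaining 136 GB)
178 GB → disk 7 (remaining 322 GB)
178 GB → disk 7 (remaining 144 GB)
176 GB → disk 8 (remaining 324 GB)
175 GB → disk 8 (remaining 149 GB)
8 disks × 500 GB = 4000 GB; used 3043 GB; unused 957 GB.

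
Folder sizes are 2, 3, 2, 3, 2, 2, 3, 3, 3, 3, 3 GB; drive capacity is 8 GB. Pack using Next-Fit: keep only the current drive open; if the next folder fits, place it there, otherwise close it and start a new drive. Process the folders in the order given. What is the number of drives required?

5

Put 2 GB in drive 1; 6 GB remain.
Put 3 GB in drive 1; 3 GB remain.
Put 2 GB in drive 1; 1 GB remain.
Put 3 GB in drive 2; 5 GB remain.
Put 2 GB in drive 2; 3 GB remain.
Put 2 GB in drive 2; 1 GB remain.
Put 3 GB in drive 3; 5 GB remain.
Put 3 GB in drive 3; 2 GB remain.
Put 3 GB in drive 4; 5 GB remain.
Put 3 GB in drive 4; 2 GB remain.
Put 3 GB in drive 5; 5 GB remain.
Final drives: [2,3,2] [3,2,2] [3,3] [3,3] [3].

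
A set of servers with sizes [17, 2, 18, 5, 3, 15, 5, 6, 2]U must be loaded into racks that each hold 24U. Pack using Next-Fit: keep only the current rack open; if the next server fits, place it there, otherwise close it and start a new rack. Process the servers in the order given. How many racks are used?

17U → rack 1 (remaining 7U)
2U → rack 1 (remaining 5U)
18U → rack 2 (remaining 6U)
5U → rack 2 (remaining 1U)
3U → rack 3 (remaining 21U)
15U → rack 3 (remaining 6U)
5U → rack 3 (remaining 1U)
6U → rack 4 (remaining 18U)
2U → rack 4 (remaining 16U)

4 racks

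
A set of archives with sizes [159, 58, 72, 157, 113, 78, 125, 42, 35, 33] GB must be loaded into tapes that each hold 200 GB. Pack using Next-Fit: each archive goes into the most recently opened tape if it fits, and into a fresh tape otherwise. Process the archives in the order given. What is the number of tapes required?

159 GB → tape 1 (remaining 41 GB)
58 GB → tape 2 (remaining 142 GB)
72 GB → tape 2 (remaining 70 GB)
157 GB → tape 3 (remaining 43 GB)
113 GB → tape 4 (remaining 87 GB)
78 GB → tape 4 (remaining 9 GB)
125 GB → tape 5 (remaining 75 GB)
42 GB → tape 5 (remaining 33 GB)
35 GB → tape 6 (remaining 165 GB)
33 GB → tape 6 (remaining 132 GB)

6 tapes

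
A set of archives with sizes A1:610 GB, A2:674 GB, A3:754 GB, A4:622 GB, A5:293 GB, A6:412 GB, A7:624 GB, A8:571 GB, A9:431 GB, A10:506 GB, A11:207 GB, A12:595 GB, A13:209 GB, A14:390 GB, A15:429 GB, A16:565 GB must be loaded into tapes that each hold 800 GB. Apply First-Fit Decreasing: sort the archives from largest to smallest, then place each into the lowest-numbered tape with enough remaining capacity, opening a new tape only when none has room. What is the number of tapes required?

Sorted descending: 754, 674, 624, 622, 610, 595, 571, 565, 506, 431, 429, 412, 390, 293, 209, 207.
tape 1: place 754 GB, 46 GB left
tape 2: place 674 GB, 126 GB left
tape 3: place 624 GB, 176 GB left
tape 4: place 622 GB, 178 GB left
tape 5: place 610 GB, 190 GB left
tape 6: place 595 GB, 205 GB left
tape 7: place 571 GB, 229 GB left
tape 8: place 565 GB, 235 GB left
tape 9: place 506 GB, 294 GB left
tape 10: place 431 GB, 369 GB left
tape 11: place 429 GB, 371 GB left
tape 12: place 412 GB, 388 GB left
tape 13: place 390 GB, 410 GB left
tape 9: place 293 GB, 1 GB left
tape 7: place 209 GB, 20 GB left
tape 8: place 207 GB, 28 GB left

13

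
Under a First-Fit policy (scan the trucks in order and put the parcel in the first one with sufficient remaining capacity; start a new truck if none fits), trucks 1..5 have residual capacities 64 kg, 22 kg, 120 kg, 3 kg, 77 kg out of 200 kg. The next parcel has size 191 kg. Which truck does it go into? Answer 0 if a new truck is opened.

No truck has ≥ 191 kg free, so a new truck is opened.

0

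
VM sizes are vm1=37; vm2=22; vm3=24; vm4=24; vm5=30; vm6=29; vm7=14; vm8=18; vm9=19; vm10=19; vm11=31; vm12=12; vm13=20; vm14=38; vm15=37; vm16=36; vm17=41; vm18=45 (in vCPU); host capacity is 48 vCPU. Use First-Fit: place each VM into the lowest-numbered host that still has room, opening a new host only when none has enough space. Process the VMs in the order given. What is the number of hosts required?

vm1 (37 vCPU) → host 1 (remaining 11 vCPU)
vm2 (22 vCPU) → host 2 (remaining 26 vCPU)
vm3 (24 vCPU) → host 2 (remaining 2 vCPU)
vm4 (24 vCPU) → host 3 (remaining 24 vCPU)
vm5 (30 vCPU) → host 4 (remaining 18 vCPU)
vm6 (29 vCPU) → host 5 (remaining 19 vCPU)
vm7 (14 vCPU) → host 3 (remaining 10 vCPU)
vm8 (18 vCPU) → host 4 (remaining 0 vCPU)
vm9 (19 vCPU) → host 5 (remaining 0 vCPU)
vm10 (19 vCPU) → host 6 (remaining 29 vCPU)
vm11 (31 vCPU) → host 7 (remaining 17 vCPU)
vm12 (12 vCPU) → host 6 (remaining 17 vCPU)
vm13 (20 vCPU) → host 8 (remaining 28 vCPU)
vm14 (38 vCPU) → host 9 (remaining 10 vCPU)
vm15 (37 vCPU) → host 10 (remaining 11 vCPU)
vm16 (36 vCPU) → host 11 (remaining 12 vCPU)
vm17 (41 vCPU) → host 12 (remaining 7 vCPU)
vm18 (45 vCPU) → host 13 (remaining 3 vCPU)

13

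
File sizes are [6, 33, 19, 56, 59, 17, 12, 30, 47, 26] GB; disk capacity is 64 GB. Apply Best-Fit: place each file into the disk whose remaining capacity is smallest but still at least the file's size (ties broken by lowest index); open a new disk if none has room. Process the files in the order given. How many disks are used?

6

6 GB → disk 1 (remaining 58 GB)
33 GB → disk 1 (remaining 25 GB)
19 GB → disk 1 (remaining 6 GB)
56 GB → disk 2 (remaining 8 GB)
59 GB → disk 3 (remaining 5 GB)
17 GB → disk 4 (remaining 47 GB)
12 GB → disk 4 (remaining 35 GB)
30 GB → disk 4 (remaining 5 GB)
47 GB → disk 5 (remaining 17 GB)
26 GB → disk 6 (remaining 38 GB)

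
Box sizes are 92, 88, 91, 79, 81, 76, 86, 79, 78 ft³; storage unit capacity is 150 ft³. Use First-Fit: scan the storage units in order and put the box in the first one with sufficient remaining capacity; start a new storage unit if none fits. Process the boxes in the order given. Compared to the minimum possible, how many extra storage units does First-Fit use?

0

First-Fit: [92] [88] [91] [79] [81] [76] [86] [79] [78] → 9 storage units.
9 boxes exceed 75 ft³ (half the capacity), and no two of those can share a storage unit, so at least 9 storage units are needed.
So 9 is already optimal.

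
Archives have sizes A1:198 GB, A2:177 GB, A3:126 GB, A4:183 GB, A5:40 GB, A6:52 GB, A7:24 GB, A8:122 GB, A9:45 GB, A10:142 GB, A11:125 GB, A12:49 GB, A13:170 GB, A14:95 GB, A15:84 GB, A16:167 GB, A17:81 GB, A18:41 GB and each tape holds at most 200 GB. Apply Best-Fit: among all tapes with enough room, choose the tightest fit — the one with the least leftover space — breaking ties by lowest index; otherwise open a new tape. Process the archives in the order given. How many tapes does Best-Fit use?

11 tapes

A1 (198 GB) → tape 1 (remaining 2 GB)
A2 (177 GB) → tape 2 (remaining 23 GB)
A3 (126 GB) → tape 3 (remaining 74 GB)
A4 (183 GB) → tape 4 (remaining 17 GB)
A5 (40 GB) → tape 3 (remaining 34 GB)
A6 (52 GB) → tape 5 (remaining 148 GB)
A7 (24 GB) → tape 3 (remaining 10 GB)
A8 (122 GB) → tape 5 (remaining 26 GB)
A9 (45 GB) → tape 6 (remaining 155 GB)
A10 (142 GB) → tape 6 (remaining 13 GB)
A11 (125 GB) → tape 7 (remaining 75 GB)
A12 (49 GB) → tape 7 (remaining 26 GB)
A13 (170 GB) → tape 8 (remaining 30 GB)
A14 (95 GB) → tape 9 (remaining 105 GB)
A15 (84 GB) → tape 9 (remaining 21 GB)
A16 (167 GB) → tape 10 (remaining 33 GB)
A17 (81 GB) → tape 11 (remaining 119 GB)
A18 (41 GB) → tape 11 (remaining 78 GB)
Final tapes: [198] [177] [126,40,24] [183] [52,122] [45,142] [125,49] [170] [95,84] [167] [81,41].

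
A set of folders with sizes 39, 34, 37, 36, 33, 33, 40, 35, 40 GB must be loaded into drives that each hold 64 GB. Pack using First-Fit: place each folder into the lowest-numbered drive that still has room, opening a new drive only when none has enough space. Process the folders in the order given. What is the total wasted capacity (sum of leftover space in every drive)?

drive 1: place 39 GB, 25 GB left
drive 2: place 34 GB, 30 GB left
drive 3: place 37 GB, 27 GB left
drive 4: place 36 GB, 28 GB left
drive 5: place 33 GB, 31 GB left
drive 6: place 33 GB, 31 GB left
drive 7: place 40 GB, 24 GB left
drive 8: place 35 GB, 29 GB left
drive 9: place 40 GB, 24 GB left
9 drives × 64 GB = 576 GB; used 327 GB; unused 249 GB.

249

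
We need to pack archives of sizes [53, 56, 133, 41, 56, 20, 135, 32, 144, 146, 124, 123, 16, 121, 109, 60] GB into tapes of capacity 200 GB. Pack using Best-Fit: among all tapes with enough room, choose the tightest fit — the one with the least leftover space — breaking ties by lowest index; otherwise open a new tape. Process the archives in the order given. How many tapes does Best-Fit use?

53 GB → tape 1 (remaining 147 GB)
56 GB → tape 1 (remaining 91 GB)
133 GB → tape 2 (remaining 67 GB)
41 GB → tape 2 (remaining 26 GB)
56 GB → tape 1 (remaining 35 GB)
20 GB → tape 2 (remaining 6 GB)
135 GB → tape 3 (remaining 65 GB)
32 GB → tape 1 (remaining 3 GB)
144 GB → tape 4 (remaining 56 GB)
146 GB → tape 5 (remaining 54 GB)
124 GB → tape 6 (remaining 76 GB)
123 GB → tape 7 (remaining 77 GB)
16 GB → tape 5 (remaining 38 GB)
121 GB → tape 8 (remaining 79 GB)
109 GB → tape 9 (remaining 91 GB)
60 GB → tape 3 (remaining 5 GB)
Final tapes: [53,56,56,32] [133,41,20] [135,60] [144] [146,16] [124] [123] [121] [109].

9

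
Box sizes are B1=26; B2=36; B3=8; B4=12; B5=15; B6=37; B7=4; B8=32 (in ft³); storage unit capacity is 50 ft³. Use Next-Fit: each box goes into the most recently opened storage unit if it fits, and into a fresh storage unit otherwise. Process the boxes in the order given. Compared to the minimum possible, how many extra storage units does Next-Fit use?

Next-Fit: [26] [36,8] [12,15] [37,4] [32] → 5 storage units.
Total size 170 ft³; any packing needs at least ⌈170/50⌉ = 4 storage units.
An optimal packing achieves that bound: [37,12] [36,8,4] [32,15] [26] → 4 storage units.
Excess: 5 − 4 = 1.

1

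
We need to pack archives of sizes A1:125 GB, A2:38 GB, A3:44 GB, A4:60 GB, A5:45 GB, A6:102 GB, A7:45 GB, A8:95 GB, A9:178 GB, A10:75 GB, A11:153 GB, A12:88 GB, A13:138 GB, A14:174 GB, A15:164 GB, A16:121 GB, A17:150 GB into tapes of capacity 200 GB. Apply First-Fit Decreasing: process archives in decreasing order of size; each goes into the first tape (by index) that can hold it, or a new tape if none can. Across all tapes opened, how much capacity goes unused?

205

Sorted descending: 178, 174, 164, 153, 150, 138, 125, 121, 102, 95, 88, 75, 60, 45, 45, 44, 38.
Put 178 GB in tape 1; 22 GB remain.
Put 174 GB in tape 2; 26 GB remain.
Put 164 GB in tape 3; 36 GB remain.
Put 153 GB in tape 4; 47 GB remain.
Put 150 GB in tape 5; 50 GB remain.
Put 138 GB in tape 6; 62 GB remain.
Put 125 GB in tape 7; 75 GB remain.
Put 121 GB in tape 8; 79 GB remain.
Put 102 GB in tape 9; 98 GB remain.
Put 95 GB in tape 9; 3 GB remain.
Put 88 GB in tape 10; 112 GB remain.
Put 75 GB in tape 7; 0 GB remain.
Put 60 GB in tape 6; 2 GB remain.
Put 45 GB in tape 4; 2 GB remain.
Put 45 GB in tape 5; 5 GB remain.
Put 44 GB in tape 8; 35 GB remain.
Put 38 GB in tape 10; 74 GB remain.
10 tapes × 200 GB = 2000 GB; used 1795 GB; unused 205 GB.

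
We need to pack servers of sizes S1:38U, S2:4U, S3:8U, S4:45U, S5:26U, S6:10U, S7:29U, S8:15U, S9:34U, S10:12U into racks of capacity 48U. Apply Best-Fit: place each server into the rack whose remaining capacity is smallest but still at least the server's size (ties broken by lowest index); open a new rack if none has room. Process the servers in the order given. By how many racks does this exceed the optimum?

0

Best-Fit: [38,4] [8,26,10] [45] [29,15] [34,12] → 5 racks.
Total size 221U; any packing needs at least ⌈221/48⌉ = 5 racks.
So 5 is already optimal.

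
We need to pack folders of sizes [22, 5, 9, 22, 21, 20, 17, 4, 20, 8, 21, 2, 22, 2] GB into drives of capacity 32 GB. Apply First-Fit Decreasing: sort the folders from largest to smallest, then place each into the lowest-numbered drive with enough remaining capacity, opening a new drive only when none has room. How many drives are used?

8

Sorted descending: 22, 22, 22, 21, 21, 20, 20, 17, 9, 8, 5, 4, 2, 2.
22 GB → drive 1 (remaining 10 GB)
22 GB → drive 2 (remaining 10 GB)
22 GB → drive 3 (remaining 10 GB)
21 GB → drive 4 (remaining 11 GB)
21 GB → drive 5 (remaining 11 GB)
20 GB → drive 6 (remaining 12 GB)
20 GB → drive 7 (remaining 12 GB)
17 GB → drive 8 (remaining 15 GB)
9 GB → drive 1 (remaining 1 GB)
8 GB → drive 2 (remaining 2 GB)
5 GB → drive 3 (remaining 5 GB)
4 GB → drive 3 (remaining 1 GB)
2 GB → drive 2 (remaining 0 GB)
2 GB → drive 4 (remaining 9 GB)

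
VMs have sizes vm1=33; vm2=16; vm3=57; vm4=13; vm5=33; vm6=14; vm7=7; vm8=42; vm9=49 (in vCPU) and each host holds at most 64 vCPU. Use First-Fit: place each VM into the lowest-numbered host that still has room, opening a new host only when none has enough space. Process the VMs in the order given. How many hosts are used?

5

Put vm1 (33 vCPU) in host 1; 31 vCPU remain.
Put vm2 (16 vCPU) in host 1; 15 vCPU remain.
Put vm3 (57 vCPU) in host 2; 7 vCPU remain.
Put vm4 (13 vCPU) in host 1; 2 vCPU remain.
Put vm5 (33 vCPU) in host 3; 31 vCPU remain.
Put vm6 (14 vCPU) in host 3; 17 vCPU remain.
Put vm7 (7 vCPU) in host 2; 0 vCPU remain.
Put vm8 (42 vCPU) in host 4; 22 vCPU remain.
Put vm9 (49 vCPU) in host 5; 15 vCPU remain.
Final hosts: [33,16,13] [57,7] [33,14] [42] [49].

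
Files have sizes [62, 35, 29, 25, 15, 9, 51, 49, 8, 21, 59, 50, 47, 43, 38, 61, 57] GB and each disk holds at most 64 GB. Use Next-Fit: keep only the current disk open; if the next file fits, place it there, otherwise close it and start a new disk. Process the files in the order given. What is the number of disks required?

Put 62 GB in disk 1; 2 GB remain.
Put 35 GB in disk 2; 29 GB remain.
Put 29 GB in disk 2; 0 GB remain.
Put 25 GB in disk 3; 39 GB remain.
Put 15 GB in disk 3; 24 GB remain.
Put 9 GB in disk 3; 15 GB remain.
Put 51 GB in disk 4; 13 GB remain.
Put 49 GB in disk 5; 15 GB remain.
Put 8 GB in disk 5; 7 GB remain.
Put 21 GB in disk 6; 43 GB remain.
Put 59 GB in disk 7; 5 GB remain.
Put 50 GB in disk 8; 14 GB remain.
Put 47 GB in disk 9; 17 GB remain.
Put 43 GB in disk 10; 21 GB remain.
Put 38 GB in disk 11; 26 GB remain.
Put 61 GB in disk 12; 3 GB remain.
Put 57 GB in disk 13; 7 GB remain.

13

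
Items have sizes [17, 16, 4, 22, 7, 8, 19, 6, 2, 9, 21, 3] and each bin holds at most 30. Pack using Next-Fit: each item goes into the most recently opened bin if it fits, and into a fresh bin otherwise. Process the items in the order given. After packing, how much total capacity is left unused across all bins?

Put 17 in bin 1; 13 remain.
Put 16 in bin 2; 14 remain.
Put 4 in bin 2; 10 remain.
Put 22 in bin 3; 8 remain.
Put 7 in bin 3; 1 remain.
Put 8 in bin 4; 22 remain.
Put 19 in bin 4; 3 remain.
Put 6 in bin 5; 24 remain.
Put 2 in bin 5; 22 remain.
Put 9 in bin 5; 13 remain.
Put 21 in bin 6; 9 remain.
Put 3 in bin 6; 6 remain.
6 bins × 30 = 180; used 134; unused 46.

46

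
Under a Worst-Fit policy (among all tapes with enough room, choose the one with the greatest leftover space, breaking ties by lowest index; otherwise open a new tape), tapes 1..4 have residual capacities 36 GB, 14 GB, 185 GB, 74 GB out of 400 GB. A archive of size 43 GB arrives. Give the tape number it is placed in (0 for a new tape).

Tapes with room: tape 3 (185 GB), tape 4 (74 GB).
Most room is tape 3 with 185 GB free.

3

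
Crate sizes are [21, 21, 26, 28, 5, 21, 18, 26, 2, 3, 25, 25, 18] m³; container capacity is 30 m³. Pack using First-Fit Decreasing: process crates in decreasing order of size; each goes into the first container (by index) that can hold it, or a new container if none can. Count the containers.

Sorted descending: 28, 26, 26, 25, 25, 21, 21, 21, 18, 18, 5, 3, 2.
container 1: place 28 m³, 2 m³ left
container 2: place 26 m³, 4 m³ left
container 3: place 26 m³, 4 m³ left
container 4: place 25 m³, 5 m³ left
container 5: place 25 m³, 5 m³ left
container 6: place 21 m³, 9 m³ left
container 7: place 21 m³, 9 m³ left
container 8: place 21 m³, 9 m³ left
container 9: place 18 m³, 12 m³ left
container 10: place 18 m³, 12 m³ left
container 4: place 5 m³, 0 m³ left
container 2: place 3 m³, 1 m³ left
container 1: place 2 m³, 0 m³ left

10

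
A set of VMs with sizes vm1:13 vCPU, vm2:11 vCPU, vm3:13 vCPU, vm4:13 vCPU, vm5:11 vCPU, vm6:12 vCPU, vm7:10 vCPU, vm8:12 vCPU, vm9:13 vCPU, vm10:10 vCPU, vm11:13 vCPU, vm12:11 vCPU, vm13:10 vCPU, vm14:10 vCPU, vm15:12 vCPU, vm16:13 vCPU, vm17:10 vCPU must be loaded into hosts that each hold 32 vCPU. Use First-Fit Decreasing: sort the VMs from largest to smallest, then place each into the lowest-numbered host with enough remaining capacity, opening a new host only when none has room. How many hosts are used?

8

Sorted descending: 13, 13, 13, 13, 13, 13, 12, 12, 12, 11, 11, 11, 10, 10, 10, 10, 10.
host 1: place 13 vCPU, 19 vCPU left
host 1: place 13 vCPU, 6 vCPU left
host 2: place 13 vCPU, 19 vCPU left
host 2: place 13 vCPU, 6 vCPU left
host 3: place 13 vCPU, 19 vCPU left
host 3: place 13 vCPU, 6 vCPU left
host 4: place 12 vCPU, 20 vCPU left
host 4: place 12 vCPU, 8 vCPU left
host 5: place 12 vCPU, 20 vCPU left
host 5: place 11 vCPU, 9 vCPU left
host 6: place 11 vCPU, 21 vCPU left
host 6: place 11 vCPU, 10 vCPU left
host 6: place 10 vCPU, 0 vCPU left
host 7: place 10 vCPU, 22 vCPU left
host 7: place 10 vCPU, 12 vCPU left
host 7: place 10 vCPU, 2 vCPU left
host 8: place 10 vCPU, 22 vCPU left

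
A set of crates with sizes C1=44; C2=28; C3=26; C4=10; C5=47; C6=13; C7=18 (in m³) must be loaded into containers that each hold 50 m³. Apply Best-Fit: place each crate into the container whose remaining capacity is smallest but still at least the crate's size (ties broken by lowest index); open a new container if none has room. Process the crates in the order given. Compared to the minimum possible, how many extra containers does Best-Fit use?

1

Best-Fit: [44] [28,10] [26,13] [47] [18] → 5 containers.
Total size 186 m³; any packing needs at least ⌈186/50⌉ = 4 containers.
An optimal packing achieves that bound: [47] [44] [28,18] [26,13,10] → 4 containers.
Excess: 5 − 4 = 1.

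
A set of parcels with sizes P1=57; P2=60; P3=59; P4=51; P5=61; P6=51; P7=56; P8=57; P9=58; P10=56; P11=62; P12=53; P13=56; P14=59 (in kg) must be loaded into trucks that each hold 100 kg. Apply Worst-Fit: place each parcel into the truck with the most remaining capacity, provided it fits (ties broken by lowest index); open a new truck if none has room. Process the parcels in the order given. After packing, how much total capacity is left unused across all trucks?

truck 1: place P1 (57 kg), 43 kg left
truck 2: place P2 (60 kg), 40 kg left
truck 3: place P3 (59 kg), 41 kg left
truck 4: place P4 (51 kg), 49 kg left
truck 5: place P5 (61 kg), 39 kg left
truck 6: place P6 (51 kg), 49 kg left
truck 7: place P7 (56 kg), 44 kg left
truck 8: place P8 (57 kg), 43 kg left
truck 9: place P9 (58 kg), 42 kg left
truck 10: place P10 (56 kg), 44 kg left
truck 11: place P11 (62 kg), 38 kg left
truck 12: place P12 (53 kg), 47 kg left
truck 13: place P13 (56 kg), 44 kg left
truck 14: place P14 (59 kg), 41 kg left
14 trucks × 100 kg = 1400 kg; used 796 kg; unused 604 kg.

604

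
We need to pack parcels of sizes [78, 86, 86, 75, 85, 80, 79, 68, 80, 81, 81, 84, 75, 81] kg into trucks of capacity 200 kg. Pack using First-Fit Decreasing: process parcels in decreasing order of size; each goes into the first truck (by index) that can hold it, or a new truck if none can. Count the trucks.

7 trucks

Sorted descending: 86, 86, 85, 84, 81, 81, 81, 80, 80, 79, 78, 75, 75, 68.
Put 86 kg in truck 1; 114 kg remain.
Put 86 kg in truck 1; 28 kg remain.
Put 85 kg in truck 2; 115 kg remain.
Put 84 kg in truck 2; 31 kg remain.
Put 81 kg in truck 3; 119 kg remain.
Put 81 kg in truck 3; 38 kg remain.
Put 81 kg in truck 4; 119 kg remain.
Put 80 kg in truck 4; 39 kg remain.
Put 80 kg in truck 5; 120 kg remain.
Put 79 kg in truck 5; 41 kg remain.
Put 78 kg in truck 6; 122 kg remain.
Put 75 kg in truck 6; 47 kg remain.
Put 75 kg in truck 7; 125 kg remain.
Put 68 kg in truck 7; 57 kg remain.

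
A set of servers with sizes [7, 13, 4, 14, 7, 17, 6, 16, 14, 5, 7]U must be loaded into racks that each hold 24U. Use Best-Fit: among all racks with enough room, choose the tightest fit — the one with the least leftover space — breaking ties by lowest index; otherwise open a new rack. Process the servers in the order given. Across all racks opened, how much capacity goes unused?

10

7U → rack 1 (remaining 17U)
13U → rack 1 (remaining 4U)
4U → rack 1 (remaining 0U)
14U → rack 2 (remaining 10U)
7U → rack 2 (remaining 3U)
17U → rack 3 (remaining 7U)
6U → rack 3 (remaining 1U)
16U → rack 4 (remaining 8U)
14U → rack 5 (remaining 10U)
5U → rack 4 (remaining 3U)
7U → rack 5 (remaining 3U)
5 racks × 24U = 120U; used 110U; unused 10U.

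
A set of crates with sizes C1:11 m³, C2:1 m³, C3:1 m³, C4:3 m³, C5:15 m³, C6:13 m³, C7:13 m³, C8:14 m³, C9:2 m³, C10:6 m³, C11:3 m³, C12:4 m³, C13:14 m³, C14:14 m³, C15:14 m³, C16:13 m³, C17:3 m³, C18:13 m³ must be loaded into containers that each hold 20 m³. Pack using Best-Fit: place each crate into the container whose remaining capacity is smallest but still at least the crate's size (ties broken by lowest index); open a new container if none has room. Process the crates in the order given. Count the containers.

C1 (11 m³) → container 1 (remaining 9 m³)
C2 (1 m³) → container 1 (remaining 8 m³)
C3 (1 m³) → container 1 (remaining 7 m³)
C4 (3 m³) → container 1 (remaining 4 m³)
C5 (15 m³) → container 2 (remaining 5 m³)
C6 (13 m³) → container 3 (remaining 7 m³)
C7 (13 m³) → container 4 (remaining 7 m³)
C8 (14 m³) → container 5 (remaining 6 m³)
C9 (2 m³) → container 1 (remaining 2 m³)
C10 (6 m³) → container 5 (remaining 0 m³)
C11 (3 m³) → container 2 (remaining 2 m³)
C12 (4 m³) → container 3 (remaining 3 m³)
C13 (14 m³) → container 6 (remaining 6 m³)
C14 (14 m³) → container 7 (remaining 6 m³)
C15 (14 m³) → container 8 (remaining 6 m³)
C16 (13 m³) → container 9 (remaining 7 m³)
C17 (3 m³) → container 3 (remaining 0 m³)
C18 (13 m³) → container 10 (remaining 7 m³)

10 containers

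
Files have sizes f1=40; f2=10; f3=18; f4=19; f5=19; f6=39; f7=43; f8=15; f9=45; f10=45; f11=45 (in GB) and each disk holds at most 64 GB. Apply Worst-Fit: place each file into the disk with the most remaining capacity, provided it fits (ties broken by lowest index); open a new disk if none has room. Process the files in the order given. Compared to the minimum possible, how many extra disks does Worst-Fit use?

1

Worst-Fit: [40,10] [18,19,19] [39,15] [43] [45] [45] [45] → 7 disks.
Total size 338 GB; any packing needs at least ⌈338/64⌉ = 6 disks.
An optimal packing achieves that bound: [45,19] [45,19] [45,18] [43,15] [40,10] [39] → 6 disks.
Excess: 7 − 6 = 1.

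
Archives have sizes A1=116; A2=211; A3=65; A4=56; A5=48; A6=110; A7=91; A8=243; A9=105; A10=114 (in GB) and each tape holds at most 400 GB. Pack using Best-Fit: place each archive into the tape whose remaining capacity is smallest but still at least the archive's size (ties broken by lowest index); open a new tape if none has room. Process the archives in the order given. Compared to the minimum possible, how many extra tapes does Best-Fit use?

1

Best-Fit: [116,211,65] [56,48,110,91] [243,105] [114] → 4 tapes.
Total size 1159 GB; any packing needs at least ⌈1159/400⌉ = 3 tapes.
An optimal packing achieves that bound: [243,105,48] [211,116,65] [114,110,91,56] → 3 tapes.
Excess: 4 − 3 = 1.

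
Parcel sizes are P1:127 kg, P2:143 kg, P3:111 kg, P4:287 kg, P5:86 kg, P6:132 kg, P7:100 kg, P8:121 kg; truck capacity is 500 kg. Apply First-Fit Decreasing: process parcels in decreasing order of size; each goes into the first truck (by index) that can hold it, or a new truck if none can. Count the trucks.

Sorted descending: 287, 143, 132, 127, 121, 111, 100, 86.
truck 1: place 287 kg, 213 kg left
truck 1: place 143 kg, 70 kg left
truck 2: place 132 kg, 368 kg left
truck 2: place 127 kg, 241 kg left
truck 2: place 121 kg, 120 kg left
truck 2: place 111 kg, 9 kg left
truck 3: place 100 kg, 400 kg left
truck 3: place 86 kg, 314 kg left
Final trucks: [287,143] [132,127,121,111] [100,86].

3 trucks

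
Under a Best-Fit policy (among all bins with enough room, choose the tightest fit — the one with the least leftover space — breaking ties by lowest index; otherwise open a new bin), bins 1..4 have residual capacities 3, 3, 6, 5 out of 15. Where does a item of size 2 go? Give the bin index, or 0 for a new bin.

Bins with room: bin 1 (3), bin 2 (3), bin 3 (6), bin 4 (5).
Tightest fit is bin 1 with 3 free.

1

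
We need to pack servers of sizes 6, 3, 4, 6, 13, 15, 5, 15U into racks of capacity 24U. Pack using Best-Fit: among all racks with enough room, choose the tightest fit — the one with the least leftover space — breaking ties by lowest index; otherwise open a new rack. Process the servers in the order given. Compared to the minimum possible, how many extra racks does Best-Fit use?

Best-Fit: [6,3,4,6,5] [13] [15] [15] → 4 racks.
Total size 67U; any packing needs at least ⌈67/24⌉ = 3 racks.
An optimal packing achieves that bound: [15,6,3] [15,6] [13,5,4] → 3 racks.
Excess: 4 − 3 = 1.

1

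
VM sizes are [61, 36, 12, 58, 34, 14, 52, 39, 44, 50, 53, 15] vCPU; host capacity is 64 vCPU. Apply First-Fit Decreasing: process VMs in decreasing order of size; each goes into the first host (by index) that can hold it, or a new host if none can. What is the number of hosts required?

Sorted descending: 61, 58, 53, 52, 50, 44, 39, 36, 34, 15, 14, 12.
host 1: place 61 vCPU, 3 vCPU left
host 2: place 58 vCPU, 6 vCPU left
host 3: place 53 vCPU, 11 vCPU left
host 4: place 52 vCPU, 12 vCPU left
host 5: place 50 vCPU, 14 vCPU left
host 6: place 44 vCPU, 20 vCPU left
host 7: place 39 vCPU, 25 vCPU left
host 8: place 36 vCPU, 28 vCPU left
host 9: place 34 vCPU, 30 vCPU left
host 6: place 15 vCPU, 5 vCPU left
host 5: place 14 vCPU, 0 vCPU left
host 4: place 12 vCPU, 0 vCPU left

9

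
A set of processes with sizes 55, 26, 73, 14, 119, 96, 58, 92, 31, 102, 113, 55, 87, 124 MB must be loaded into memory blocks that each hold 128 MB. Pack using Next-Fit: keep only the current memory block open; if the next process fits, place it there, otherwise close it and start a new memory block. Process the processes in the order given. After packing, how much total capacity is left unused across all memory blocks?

55 MB → memory block 1 (remaining 73 MB)
26 MB → memory block 1 (remaining 47 MB)
73 MB → memory block 2 (remaining 55 MB)
14 MB → memory block 2 (remaining 41 MB)
119 MB → memory block 3 (remaining 9 MB)
96 MB → memory block 4 (remaining 32 MB)
58 MB → memory block 5 (remaining 70 MB)
92 MB → memory block 6 (remaining 36 MB)
31 MB → memory block 6 (remaining 5 MB)
102 MB → memory block 7 (remaining 26 MB)
113 MB → memory block 8 (remaining 15 MB)
55 MB → memory block 9 (remaining 73 MB)
87 MB → memory block 10 (remaining 41 MB)
124 MB → memory block 11 (remaining 4 MB)
11 memory blocks × 128 MB = 1408 MB; used 1045 MB; unused 363 MB.

363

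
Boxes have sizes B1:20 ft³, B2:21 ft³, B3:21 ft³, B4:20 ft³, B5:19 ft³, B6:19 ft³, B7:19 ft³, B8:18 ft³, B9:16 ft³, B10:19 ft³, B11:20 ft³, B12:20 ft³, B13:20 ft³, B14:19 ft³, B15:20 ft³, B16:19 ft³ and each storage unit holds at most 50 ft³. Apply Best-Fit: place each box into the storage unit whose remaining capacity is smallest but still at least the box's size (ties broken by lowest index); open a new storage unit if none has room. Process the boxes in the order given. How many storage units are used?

storage unit 1: place B1 (20 ft³), 30 ft³ left
storage unit 1: place B2 (21 ft³), 9 ft³ left
storage unit 2: place B3 (21 ft³), 29 ft³ left
storage unit 2: place B4 (20 ft³), 9 ft³ left
storage unit 3: place B5 (19 ft³), 31 ft³ left
storage unit 3: place B6 (19 ft³), 12 ft³ left
storage unit 4: place B7 (19 ft³), 31 ft³ left
storage unit 4: place B8 (18 ft³), 13 ft³ left
storage unit 5: place B9 (16 ft³), 34 ft³ left
storage unit 5: place B10 (19 ft³), 15 ft³ left
storage unit 6: place B11 (20 ft³), 30 ft³ left
storage unit 6: place B12 (20 ft³), 10 ft³ left
storage unit 7: place B13 (20 ft³), 30 ft³ left
storage unit 7: place B14 (19 ft³), 11 ft³ left
storage unit 8: place B15 (20 ft³), 30 ft³ left
storage unit 8: place B16 (19 ft³), 11 ft³ left

8 storage units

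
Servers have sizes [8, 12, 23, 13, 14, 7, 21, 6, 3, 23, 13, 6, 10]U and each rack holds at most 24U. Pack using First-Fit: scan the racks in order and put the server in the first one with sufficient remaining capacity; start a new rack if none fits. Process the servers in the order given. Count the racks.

Put 8U in rack 1; 16U remain.
Put 12U in rack 1; 4U remain.
Put 23U in rack 2; 1U remain.
Put 13U in rack 3; 11U remain.
Put 14U in rack 4; 10U remain.
Put 7U in rack 3; 4U remain.
Put 21U in rack 5; 3U remain.
Put 6U in rack 4; 4U remain.
Put 3U in rack 1; 1U remain.
Put 23U in rack 6; 1U remain.
Put 13U in rack 7; 11U remain.
Put 6U in rack 7; 5U remain.
Put 10U in rack 8; 14U remain.
Final racks: [8,12,3] [23] [13,7] [14,6] [21] [23] [13,6] [10].

8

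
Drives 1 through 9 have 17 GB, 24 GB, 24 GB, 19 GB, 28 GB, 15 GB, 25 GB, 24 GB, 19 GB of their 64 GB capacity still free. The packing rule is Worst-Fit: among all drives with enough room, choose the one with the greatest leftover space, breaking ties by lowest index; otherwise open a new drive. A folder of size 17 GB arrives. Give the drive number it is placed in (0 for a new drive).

5

Drives with room: drive 1 (17 GB), drive 2 (24 GB), drive 3 (24 GB), drive 4 (19 GB), drive 5 (28 GB), drive 7 (25 GB), drive 8 (24 GB), drive 9 (19 GB).
Most room is drive 5 with 28 GB free.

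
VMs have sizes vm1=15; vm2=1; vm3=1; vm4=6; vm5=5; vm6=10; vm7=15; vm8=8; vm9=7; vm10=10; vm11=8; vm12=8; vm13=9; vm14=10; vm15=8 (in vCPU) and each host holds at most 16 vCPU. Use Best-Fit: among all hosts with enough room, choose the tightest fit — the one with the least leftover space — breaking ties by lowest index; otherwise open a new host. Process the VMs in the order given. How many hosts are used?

10

Put vm1 (15 vCPU) in host 1; 1 vCPU remain.
Put vm2 (1 vCPU) in host 1; 0 vCPU remain.
Put vm3 (1 vCPU) in host 2; 15 vCPU remain.
Put vm4 (6 vCPU) in host 2; 9 vCPU remain.
Put vm5 (5 vCPU) in host 2; 4 vCPU remain.
Put vm6 (10 vCPU) in host 3; 6 vCPU remain.
Put vm7 (15 vCPU) in host 4; 1 vCPU remain.
Put vm8 (8 vCPU) in host 5; 8 vCPU remain.
Put vm9 (7 vCPU) in host 5; 1 vCPU remain.
Put vm10 (10 vCPU) in host 6; 6 vCPU remain.
Put vm11 (8 vCPU) in host 7; 8 vCPU remain.
Put vm12 (8 vCPU) in host 7; 0 vCPU remain.
Put vm13 (9 vCPU) in host 8; 7 vCPU remain.
Put vm14 (10 vCPU) in host 9; 6 vCPU remain.
Put vm15 (8 vCPU) in host 10; 8 vCPU remain.
Final hosts: [15,1] [1,6,5] [10] [15] [8,7] [10] [8,8] [9] [10] [8].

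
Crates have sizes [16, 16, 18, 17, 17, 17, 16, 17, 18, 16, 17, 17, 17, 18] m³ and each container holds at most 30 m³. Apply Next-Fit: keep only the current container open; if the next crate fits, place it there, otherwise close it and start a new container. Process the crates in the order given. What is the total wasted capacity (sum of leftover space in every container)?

183

16 m³ → container 1 (remaining 14 m³)
16 m³ → container 2 (remaining 14 m³)
18 m³ → container 3 (remaining 12 m³)
17 m³ → container 4 (remaining 13 m³)
17 m³ → container 5 (remaining 13 m³)
17 m³ → container 6 (remaining 13 m³)
16 m³ → container 7 (remaining 14 m³)
17 m³ → container 8 (remaining 13 m³)
18 m³ → container 9 (remaining 12 m³)
16 m³ → container 10 (remaining 14 m³)
17 m³ → container 11 (remaining 13 m³)
17 m³ → container 12 (remaining 13 m³)
17 m³ → container 13 (remaining 13 m³)
18 m³ → container 14 (remaining 12 m³)
14 containers × 30 m³ = 420 m³; used 237 m³; unused 183 m³.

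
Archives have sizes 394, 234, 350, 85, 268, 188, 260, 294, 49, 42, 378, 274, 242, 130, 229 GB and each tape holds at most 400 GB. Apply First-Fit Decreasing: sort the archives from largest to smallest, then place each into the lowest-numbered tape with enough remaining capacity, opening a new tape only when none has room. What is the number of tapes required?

Sorted descending: 394, 378, 350, 294, 274, 268, 260, 242, 234, 229, 188, 130, 85, 49, 42.
tape 1: place 394 GB, 6 GB left
tape 2: place 378 GB, 22 GB left
tape 3: place 350 GB, 50 GB left
tape 4: place 294 GB, 106 GB left
tape 5: place 274 GB, 126 GB left
tape 6: place 268 GB, 132 GB left
tape 7: place 260 GB, 140 GB left
tape 8: place 242 GB, 158 GB left
tape 9: place 234 GB, 166 GB left
tape 10: place 229 GB, 171 GB left
tape 11: place 188 GB, 212 GB left
tape 6: place 130 GB, 2 GB left
tape 4: place 85 GB, 21 GB left
tape 3: place 49 GB, 1 GB left
tape 5: place 42 GB, 84 GB left
Final tapes: [394] [378] [350,49] [294,85] [274,42] [268,130] [260] [242] [234] [229] [188].

11 tapes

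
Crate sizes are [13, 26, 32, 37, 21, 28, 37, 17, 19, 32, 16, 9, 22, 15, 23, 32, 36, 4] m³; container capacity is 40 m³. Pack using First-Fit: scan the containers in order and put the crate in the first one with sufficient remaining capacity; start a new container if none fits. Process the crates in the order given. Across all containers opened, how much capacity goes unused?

container 1: place 13 m³, 27 m³ left
container 1: place 26 m³, 1 m³ left
container 2: place 32 m³, 8 m³ left
container 3: place 37 m³, 3 m³ left
container 4: place 21 m³, 19 m³ left
container 5: place 28 m³, 12 m³ left
container 6: place 37 m³, 3 m³ left
container 4: place 17 m³, 2 m³ left
container 7: place 19 m³, 21 m³ left
container 8: place 32 m³, 8 m³ left
container 7: place 16 m³, 5 m³ left
container 5: place 9 m³, 3 m³ left
container 9: place 22 m³, 18 m³ left
container 9: place 15 m³, 3 m³ left
container 10: place 23 m³, 17 m³ left
container 11: place 32 m³, 8 m³ left
container 12: place 36 m³, 4 m³ left
container 2: place 4 m³, 4 m³ left
12 containers × 40 m³ = 480 m³; used 419 m³; unused 61 m³.

61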